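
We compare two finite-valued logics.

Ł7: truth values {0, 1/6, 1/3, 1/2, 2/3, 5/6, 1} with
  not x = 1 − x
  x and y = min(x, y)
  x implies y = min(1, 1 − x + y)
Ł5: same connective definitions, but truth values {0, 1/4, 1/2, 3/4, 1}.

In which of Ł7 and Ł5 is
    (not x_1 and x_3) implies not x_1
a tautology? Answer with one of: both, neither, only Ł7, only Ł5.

In Ł7: every assignment gives 1 — tautology.
In Ł5: every assignment gives 1 — tautology.

both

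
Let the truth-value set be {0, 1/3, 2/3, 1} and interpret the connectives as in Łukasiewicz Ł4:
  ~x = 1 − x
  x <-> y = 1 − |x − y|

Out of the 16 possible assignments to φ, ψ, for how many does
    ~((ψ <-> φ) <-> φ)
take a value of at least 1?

2

φ = 0, ψ = 0 ↦ 1  ≥
φ = 0, ψ = 1/3 ↦ 2/3  <
φ = 0, ψ = 2/3 ↦ 1/3  <
φ = 0, ψ = 1 ↦ 0  <
φ = 1/3, ψ = 0 ↦ 1/3  <
φ = 1/3, ψ = 1/3 ↦ 2/3  <
φ = 1/3, ψ = 2/3 ↦ 1/3  <
φ = 1/3, ψ = 1 ↦ 0  <
φ = 2/3, ψ = 0 ↦ 1/3  <
φ = 2/3, ψ = 1/3 ↦ 0  <
φ = 2/3, ψ = 2/3 ↦ 1/3  <
φ = 2/3, ψ = 1 ↦ 0  <
φ = 1, ψ = 0 ↦ 1  ≥
φ = 1, ψ = 1/3 ↦ 2/3  <
φ = 1, ψ = 2/3 ↦ 1/3  <
φ = 1, ψ = 1 ↦ 0  <
So 2 of the 16 assignments meet the threshold.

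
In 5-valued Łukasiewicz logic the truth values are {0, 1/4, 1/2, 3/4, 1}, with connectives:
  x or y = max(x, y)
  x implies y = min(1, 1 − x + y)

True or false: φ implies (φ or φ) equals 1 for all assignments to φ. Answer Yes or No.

Yes

φ = 0 ↦ 1
φ = 1/4 ↦ 1
φ = 1/2 ↦ 1
φ = 3/4 ↦ 1
φ = 1 ↦ 1
Every assignment gives a value ≥ 1.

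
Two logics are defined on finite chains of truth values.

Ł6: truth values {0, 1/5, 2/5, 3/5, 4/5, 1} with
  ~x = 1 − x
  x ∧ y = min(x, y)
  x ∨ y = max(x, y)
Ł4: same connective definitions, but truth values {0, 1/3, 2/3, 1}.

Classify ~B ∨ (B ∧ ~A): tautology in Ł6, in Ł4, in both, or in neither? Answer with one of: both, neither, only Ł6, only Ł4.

neither

In Ł6: at A = 0, B = 1/5 the value is 4/5 — not a tautology.
In Ł4: at A = 0, B = 1/3 the value is 2/3 — not a tautology.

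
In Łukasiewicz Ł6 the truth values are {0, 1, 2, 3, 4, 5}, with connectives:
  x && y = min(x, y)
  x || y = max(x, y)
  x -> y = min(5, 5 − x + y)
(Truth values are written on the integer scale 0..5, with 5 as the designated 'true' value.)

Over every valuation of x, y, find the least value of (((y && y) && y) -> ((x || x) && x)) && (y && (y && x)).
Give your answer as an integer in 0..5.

0

Take x = 0, y = 0:
y && y = 0 && 0 = 0
(y && y) && y = 0 && 0 = 0
x || x = 0 || 0 = 0
(x || x) && x = 0 && 0 = 0
((y && y) && y) -> ((x || x) && x) = 0 -> 0 = 5
y && x = 0 && 0 = 0
y && (y && x) = 0 && 0 = 0
(((y && y) && y) -> ((x || x) && x)) && (y && (y && x)) = 5 && 0 = 0
No assignment yields a value below 0, so this is the minimum.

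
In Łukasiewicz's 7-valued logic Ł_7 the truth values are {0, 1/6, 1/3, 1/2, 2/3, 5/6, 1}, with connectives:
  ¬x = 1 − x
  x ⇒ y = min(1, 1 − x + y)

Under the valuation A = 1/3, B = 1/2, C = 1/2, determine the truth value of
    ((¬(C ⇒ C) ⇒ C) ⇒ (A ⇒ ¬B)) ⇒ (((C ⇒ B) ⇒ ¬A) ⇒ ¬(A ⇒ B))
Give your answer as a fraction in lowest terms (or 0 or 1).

C ⇒ C = 1/2 ⇒ 1/2 = 1
¬(C ⇒ C) = ¬1 = 0
¬(C ⇒ C) ⇒ C = 0 ⇒ 1/2 = 1
¬B = ¬1/2 = 1/2
A ⇒ ¬B = 1/3 ⇒ 1/2 = 1
(¬(C ⇒ C) ⇒ C) ⇒ (A ⇒ ¬B) = 1 ⇒ 1 = 1
C ⇒ B = 1/2 ⇒ 1/2 = 1
¬A = ¬1/3 = 2/3
(C ⇒ B) ⇒ ¬A = 1 ⇒ 2/3 = 2/3
A ⇒ B = 1/3 ⇒ 1/2 = 1
¬(A ⇒ B) = ¬1 = 0
((C ⇒ B) ⇒ ¬A) ⇒ ¬(A ⇒ B) = 2/3 ⇒ 0 = 1/3
((¬(C ⇒ C) ⇒ C) ⇒ (A ⇒ ¬B)) ⇒ (((C ⇒ B) ⇒ ¬A) ⇒ ¬(A ⇒ B)) = 1 ⇒ 1/3 = 1/3

1/3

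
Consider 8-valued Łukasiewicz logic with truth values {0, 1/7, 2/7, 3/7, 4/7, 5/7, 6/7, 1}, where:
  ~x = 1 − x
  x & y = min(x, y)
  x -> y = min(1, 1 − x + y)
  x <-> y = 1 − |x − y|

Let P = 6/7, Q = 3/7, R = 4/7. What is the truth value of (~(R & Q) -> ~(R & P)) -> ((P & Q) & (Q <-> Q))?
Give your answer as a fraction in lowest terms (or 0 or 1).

4/7

R & Q = 4/7 & 3/7 = 3/7
~(R & Q) = ~3/7 = 4/7
R & P = 4/7 & 6/7 = 4/7
~(R & P) = ~4/7 = 3/7
~(R & Q) -> ~(R & P) = 4/7 -> 3/7 = 6/7
P & Q = 6/7 & 3/7 = 3/7
Q <-> Q = 3/7 <-> 3/7 = 1
(P & Q) & (Q <-> Q) = 3/7 & 1 = 3/7
(~(R & Q) -> ~(R & P)) -> ((P & Q) & (Q <-> Q)) = 6/7 -> 3/7 = 4/7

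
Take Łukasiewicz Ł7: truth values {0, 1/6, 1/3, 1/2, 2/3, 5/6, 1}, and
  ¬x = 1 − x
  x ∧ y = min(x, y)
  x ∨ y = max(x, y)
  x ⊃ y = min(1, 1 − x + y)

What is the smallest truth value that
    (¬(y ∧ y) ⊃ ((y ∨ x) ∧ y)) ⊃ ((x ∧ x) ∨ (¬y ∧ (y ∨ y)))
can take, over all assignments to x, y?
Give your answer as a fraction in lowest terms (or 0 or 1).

Take x = 0, y = 1:
y ∧ y = 1 ∧ 1 = 1
¬(y ∧ y) = ¬1 = 0
y ∨ x = 1 ∨ 0 = 1
(y ∨ x) ∧ y = 1 ∧ 1 = 1
¬(y ∧ y) ⊃ ((y ∨ x) ∧ y) = 0 ⊃ 1 = 1
x ∧ x = 0 ∧ 0 = 0
¬y = ¬1 = 0
y ∨ y = 1 ∨ 1 = 1
¬y ∧ (y ∨ y) = 0 ∧ 1 = 0
(x ∧ x) ∨ (¬y ∧ (y ∨ y)) = 0 ∨ 0 = 0
(¬(y ∧ y) ⊃ ((y ∨ x) ∧ y)) ⊃ ((x ∧ x) ∨ (¬y ∧ (y ∨ y))) = 1 ⊃ 0 = 0
No assignment yields a value below 0, so this is the minimum.

0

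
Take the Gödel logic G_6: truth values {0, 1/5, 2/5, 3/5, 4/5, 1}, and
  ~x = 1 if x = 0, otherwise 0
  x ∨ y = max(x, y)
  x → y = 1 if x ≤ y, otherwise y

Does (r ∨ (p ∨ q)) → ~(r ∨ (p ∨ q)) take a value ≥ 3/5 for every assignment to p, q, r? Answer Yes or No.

Counterexample: take p = 0, q = 0, r = 1/5.
p ∨ q = 0 ∨ 0 = 0
r ∨ (p ∨ q) = 1/5 ∨ 0 = 1/5
~(r ∨ (p ∨ q)) = ~1/5 = 0
(r ∨ (p ∨ q)) → ~(r ∨ (p ∨ q)) = 1/5 → 0 = 0
This gives 0, which is below 3/5.

No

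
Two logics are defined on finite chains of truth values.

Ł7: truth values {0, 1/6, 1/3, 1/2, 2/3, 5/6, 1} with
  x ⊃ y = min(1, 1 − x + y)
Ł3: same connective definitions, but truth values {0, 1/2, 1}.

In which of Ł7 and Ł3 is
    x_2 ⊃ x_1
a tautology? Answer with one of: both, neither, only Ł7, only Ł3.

In Ł7: at x_1 = 0, x_2 = 1/6 the value is 5/6 — not a tautology.
In Ł3: at x_1 = 0, x_2 = 1/2 the value is 1/2 — not a tautology.

neither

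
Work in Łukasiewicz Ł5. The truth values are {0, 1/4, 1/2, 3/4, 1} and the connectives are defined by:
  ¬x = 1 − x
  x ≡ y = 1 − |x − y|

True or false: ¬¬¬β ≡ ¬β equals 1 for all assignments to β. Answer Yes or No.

Yes

β = 0 ↦ 1
β = 1/4 ↦ 1
β = 1/2 ↦ 1
β = 3/4 ↦ 1
β = 1 ↦ 1
Every assignment gives a value ≥ 1.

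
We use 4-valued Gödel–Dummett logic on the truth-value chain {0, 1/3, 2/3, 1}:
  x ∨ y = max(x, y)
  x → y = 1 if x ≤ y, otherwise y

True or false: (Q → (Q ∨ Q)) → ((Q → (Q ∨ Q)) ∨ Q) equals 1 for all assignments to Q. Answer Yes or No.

Yes

Q = 0 ↦ 1
Q = 1/3 ↦ 1
Q = 2/3 ↦ 1
Q = 1 ↦ 1
Every assignment gives a value ≥ 1.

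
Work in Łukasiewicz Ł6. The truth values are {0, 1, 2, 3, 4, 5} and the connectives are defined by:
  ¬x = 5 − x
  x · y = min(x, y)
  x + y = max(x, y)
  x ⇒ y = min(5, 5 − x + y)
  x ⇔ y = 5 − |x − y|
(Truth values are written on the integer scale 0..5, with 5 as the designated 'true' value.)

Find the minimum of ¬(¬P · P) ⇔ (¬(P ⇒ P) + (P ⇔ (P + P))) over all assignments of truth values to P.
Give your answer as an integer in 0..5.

Take P = 2:
¬P = ¬2 = 3
¬P · P = 3 · 2 = 2
¬(¬P · P) = ¬2 = 3
P ⇒ P = 2 ⇒ 2 = 5
¬(P ⇒ P) = ¬5 = 0
P + P = 2 + 2 = 2
P ⇔ (P + P) = 2 ⇔ 2 = 5
¬(P ⇒ P) + (P ⇔ (P + P)) = 0 + 5 = 5
¬(¬P · P) ⇔ (¬(P ⇒ P) + (P ⇔ (P + P))) = 3 ⇔ 5 = 3
No assignment yields a value below 3, so this is the minimum.

3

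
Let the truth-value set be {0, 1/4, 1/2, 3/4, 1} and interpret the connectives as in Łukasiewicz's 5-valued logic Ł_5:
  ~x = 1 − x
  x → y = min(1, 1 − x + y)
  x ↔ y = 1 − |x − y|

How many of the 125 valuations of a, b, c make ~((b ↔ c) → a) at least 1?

value 1: 5 assignments (counts)
value 3/4: 13 assignments
value 1/2: 19 assignments
value 1/4: 23 assignments
value 0: 65 assignments
So 5 of the 125 assignments meet the threshold.

5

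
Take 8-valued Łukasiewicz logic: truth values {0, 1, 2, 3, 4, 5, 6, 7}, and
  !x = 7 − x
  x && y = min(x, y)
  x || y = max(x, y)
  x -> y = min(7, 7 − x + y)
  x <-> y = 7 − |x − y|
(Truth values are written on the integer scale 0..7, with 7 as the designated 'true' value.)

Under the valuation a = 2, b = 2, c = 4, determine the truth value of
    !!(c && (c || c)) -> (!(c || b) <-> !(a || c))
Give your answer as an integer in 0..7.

c || c = 4 || 4 = 4
c && (c || c) = 4 && 4 = 4
!(c && (c || c)) = !4 = 3
!!(c && (c || c)) = !3 = 4
c || b = 4 || 2 = 4
!(c || b) = !4 = 3
a || c = 2 || 4 = 4
!(a || c) = !4 = 3
!(c || b) <-> !(a || c) = 3 <-> 3 = 7
!!(c && (c || c)) -> (!(c || b) <-> !(a || c)) = 4 -> 7 = 7

7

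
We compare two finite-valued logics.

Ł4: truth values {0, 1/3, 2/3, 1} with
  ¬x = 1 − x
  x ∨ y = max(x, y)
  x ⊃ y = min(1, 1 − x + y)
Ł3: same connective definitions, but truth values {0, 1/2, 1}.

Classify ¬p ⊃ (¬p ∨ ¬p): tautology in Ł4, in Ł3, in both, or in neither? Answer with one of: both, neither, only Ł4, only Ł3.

In Ł4: every assignment gives 1 — tautology.
In Ł3: every assignment gives 1 — tautology.

both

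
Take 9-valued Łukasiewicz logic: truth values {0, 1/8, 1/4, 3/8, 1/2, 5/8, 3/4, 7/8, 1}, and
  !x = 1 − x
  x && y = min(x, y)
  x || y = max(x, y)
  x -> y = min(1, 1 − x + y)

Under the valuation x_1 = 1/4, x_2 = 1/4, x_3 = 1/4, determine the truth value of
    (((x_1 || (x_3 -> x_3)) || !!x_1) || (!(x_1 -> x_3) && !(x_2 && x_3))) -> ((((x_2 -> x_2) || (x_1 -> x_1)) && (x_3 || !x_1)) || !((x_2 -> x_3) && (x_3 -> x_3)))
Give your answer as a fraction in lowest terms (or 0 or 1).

x_3 -> x_3 = 1/4 -> 1/4 = 1
x_1 || (x_3 -> x_3) = 1/4 || 1 = 1
!x_1 = !1/4 = 3/4
!!x_1 = !3/4 = 1/4
(x_1 || (x_3 -> x_3)) || !!x_1 = 1 || 1/4 = 1
x_1 -> x_3 = 1/4 -> 1/4 = 1
!(x_1 -> x_3) = !1 = 0
x_2 && x_3 = 1/4 && 1/4 = 1/4
!(x_2 && x_3) = !1/4 = 3/4
!(x_1 -> x_3) && !(x_2 && x_3) = 0 && 3/4 = 0
((x_1 || (x_3 -> x_3)) || !!x_1) || (!(x_1 -> x_3) && !(x_2 && x_3)) = 1 || 0 = 1
x_2 -> x_2 = 1/4 -> 1/4 = 1
x_1 -> x_1 = 1/4 -> 1/4 = 1
(x_2 -> x_2) || (x_1 -> x_1) = 1 || 1 = 1
!x_1 = !1/4 = 3/4
x_3 || !x_1 = 1/4 || 3/4 = 3/4
((x_2 -> x_2) || (x_1 -> x_1)) && (x_3 || !x_1) = 1 && 3/4 = 3/4
x_2 -> x_3 = 1/4 -> 1/4 = 1
x_3 -> x_3 = 1/4 -> 1/4 = 1
(x_2 -> x_3) && (x_3 -> x_3) = 1 && 1 = 1
!((x_2 -> x_3) && (x_3 -> x_3)) = !1 = 0
(((x_2 -> x_2) || (x_1 -> x_1)) && (x_3 || !x_1)) || !((x_2 -> x_3) && (x_3 -> x_3)) = 3/4 || 0 = 3/4
(((x_1 || (x_3 -> x_3)) || !!x_1) || (!(x_1 -> x_3) && !(x_2 && x_3))) -> ((((x_2 -> x_2) || (x_1 -> x_1)) && (x_3 || !x_1)) || !((x_2 -> x_3) && (x_3 -> x_3))) = 1 -> 3/4 = 3/4

3/4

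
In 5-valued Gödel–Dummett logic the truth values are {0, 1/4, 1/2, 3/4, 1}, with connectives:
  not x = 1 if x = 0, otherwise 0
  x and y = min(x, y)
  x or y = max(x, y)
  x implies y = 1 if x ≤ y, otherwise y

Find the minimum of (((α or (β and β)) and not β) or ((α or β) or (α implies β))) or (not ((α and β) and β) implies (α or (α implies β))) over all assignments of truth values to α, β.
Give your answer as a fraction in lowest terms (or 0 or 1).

Take α = 1/4, β = 0:
β and β = 0 and 0 = 0
α or (β and β) = 1/4 or 0 = 1/4
not β = not 0 = 1
(α or (β and β)) and not β = 1/4 and 1 = 1/4
α or β = 1/4 or 0 = 1/4
α implies β = 1/4 implies 0 = 0
(α or β) or (α implies β) = 1/4 or 0 = 1/4
((α or (β and β)) and not β) or ((α or β) or (α implies β)) = 1/4 or 1/4 = 1/4
α and β = 1/4 and 0 = 0
(α and β) and β = 0 and 0 = 0
not ((α and β) and β) = not 0 = 1
α implies β = 1/4 implies 0 = 0
α or (α implies β) = 1/4 or 0 = 1/4
not ((α and β) and β) implies (α or (α implies β)) = 1 implies 1/4 = 1/4
(((α or (β and β)) and not β) or ((α or β) or (α implies β))) or (not ((α and β) and β) implies (α or (α implies β))) = 1/4 or 1/4 = 1/4
No assignment yields a value below 1/4, so this is the minimum.

1/4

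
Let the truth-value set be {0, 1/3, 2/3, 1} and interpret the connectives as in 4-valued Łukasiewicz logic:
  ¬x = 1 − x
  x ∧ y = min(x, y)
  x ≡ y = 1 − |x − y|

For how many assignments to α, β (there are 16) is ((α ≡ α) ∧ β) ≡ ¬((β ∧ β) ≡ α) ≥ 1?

α = 0, β = 0 ↦ 1  ≥
α = 0, β = 1/3 ↦ 1  ≥
α = 0, β = 2/3 ↦ 1  ≥
α = 0, β = 1 ↦ 1  ≥
α = 1/3, β = 0 ↦ 2/3  <
α = 1/3, β = 1/3 ↦ 2/3  <
α = 1/3, β = 2/3 ↦ 2/3  <
α = 1/3, β = 1 ↦ 2/3  <
α = 2/3, β = 0 ↦ 1/3  <
α = 2/3, β = 1/3 ↦ 1  ≥
α = 2/3, β = 2/3 ↦ 1/3  <
α = 2/3, β = 1 ↦ 1/3  <
α = 1, β = 0 ↦ 0  <
α = 1, β = 1/3 ↦ 2/3  <
α = 1, β = 2/3 ↦ 2/3  <
α = 1, β = 1 ↦ 0  <
So 5 of the 16 assignments meet the threshold.

5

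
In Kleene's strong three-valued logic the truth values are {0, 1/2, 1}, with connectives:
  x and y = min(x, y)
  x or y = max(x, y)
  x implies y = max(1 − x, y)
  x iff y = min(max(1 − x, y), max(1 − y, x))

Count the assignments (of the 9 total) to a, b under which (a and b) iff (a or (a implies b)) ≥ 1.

a = 0, b = 0 ↦ 0  <
a = 0, b = 1/2 ↦ 0  <
a = 0, b = 1 ↦ 0  <
a = 1/2, b = 0 ↦ 1/2  <
a = 1/2, b = 1/2 ↦ 1/2  <
a = 1/2, b = 1 ↦ 1/2  <
a = 1, b = 0 ↦ 0  <
a = 1, b = 1/2 ↦ 1/2  <
a = 1, b = 1 ↦ 1  ≥
So 1 of the 9 assignments meets the threshold.

1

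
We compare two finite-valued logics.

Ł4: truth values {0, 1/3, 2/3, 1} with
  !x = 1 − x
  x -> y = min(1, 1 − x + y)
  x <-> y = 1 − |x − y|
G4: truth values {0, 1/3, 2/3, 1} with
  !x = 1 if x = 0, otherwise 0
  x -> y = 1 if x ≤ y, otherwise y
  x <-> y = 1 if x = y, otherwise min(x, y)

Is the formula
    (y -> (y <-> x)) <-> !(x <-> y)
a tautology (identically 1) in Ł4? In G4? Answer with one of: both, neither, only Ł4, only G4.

In Ł4: at x = 0, y = 0 the value is 0 — not a tautology.
In G4: at x = 0, y = 0 the value is 0 — not a tautology.

neither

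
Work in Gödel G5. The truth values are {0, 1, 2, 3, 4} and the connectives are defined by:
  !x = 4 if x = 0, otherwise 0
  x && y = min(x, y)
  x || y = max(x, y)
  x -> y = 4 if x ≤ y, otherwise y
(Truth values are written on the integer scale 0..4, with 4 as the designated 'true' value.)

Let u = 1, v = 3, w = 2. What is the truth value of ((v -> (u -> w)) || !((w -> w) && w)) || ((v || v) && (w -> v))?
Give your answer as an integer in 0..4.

u -> w = 1 -> 2 = 4
v -> (u -> w) = 3 -> 4 = 4
w -> w = 2 -> 2 = 4
(w -> w) && w = 4 && 2 = 2
!((w -> w) && w) = !2 = 0
(v -> (u -> w)) || !((w -> w) && w) = 4 || 0 = 4
v || v = 3 || 3 = 3
w -> v = 2 -> 3 = 4
(v || v) && (w -> v) = 3 && 4 = 3
((v -> (u -> w)) || !((w -> w) && w)) || ((v || v) && (w -> v)) = 4 || 3 = 4

4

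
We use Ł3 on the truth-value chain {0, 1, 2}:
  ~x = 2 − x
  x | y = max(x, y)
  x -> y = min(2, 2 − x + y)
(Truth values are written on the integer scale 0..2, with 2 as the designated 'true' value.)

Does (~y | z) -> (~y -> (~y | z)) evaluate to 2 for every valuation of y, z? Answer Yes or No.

Yes

y = 0, z = 0 ↦ 2
y = 0, z = 1 ↦ 2
y = 0, z = 2 ↦ 2
y = 1, z = 0 ↦ 2
y = 1, z = 1 ↦ 2
y = 1, z = 2 ↦ 2
y = 2, z = 0 ↦ 2
y = 2, z = 1 ↦ 2
y = 2, z = 2 ↦ 2
Every assignment gives a value ≥ 2.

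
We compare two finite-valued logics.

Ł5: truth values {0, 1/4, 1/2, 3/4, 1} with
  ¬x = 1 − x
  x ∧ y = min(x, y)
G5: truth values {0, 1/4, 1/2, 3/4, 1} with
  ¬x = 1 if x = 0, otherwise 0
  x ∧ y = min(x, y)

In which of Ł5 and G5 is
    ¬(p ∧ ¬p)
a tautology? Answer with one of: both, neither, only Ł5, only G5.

In Ł5: at p = 1/4 the value is 3/4 — not a tautology.
In G5: every assignment gives 1 — tautology.

only G5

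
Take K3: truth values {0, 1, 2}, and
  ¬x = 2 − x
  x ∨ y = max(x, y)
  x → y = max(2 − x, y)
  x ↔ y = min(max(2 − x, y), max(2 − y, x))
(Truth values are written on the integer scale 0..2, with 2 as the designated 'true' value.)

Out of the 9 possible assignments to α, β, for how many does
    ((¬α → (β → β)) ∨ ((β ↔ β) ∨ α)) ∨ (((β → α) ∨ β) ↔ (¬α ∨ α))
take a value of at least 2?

α = 0, β = 0 ↦ 2  ≥
α = 0, β = 1 ↦ 1  <
α = 0, β = 2 ↦ 2  ≥
α = 1, β = 0 ↦ 2  ≥
α = 1, β = 1 ↦ 1  <
α = 1, β = 2 ↦ 2  ≥
α = 2, β = 0 ↦ 2  ≥
α = 2, β = 1 ↦ 2  ≥
α = 2, β = 2 ↦ 2  ≥
So 7 of the 9 assignments meet the threshold.

7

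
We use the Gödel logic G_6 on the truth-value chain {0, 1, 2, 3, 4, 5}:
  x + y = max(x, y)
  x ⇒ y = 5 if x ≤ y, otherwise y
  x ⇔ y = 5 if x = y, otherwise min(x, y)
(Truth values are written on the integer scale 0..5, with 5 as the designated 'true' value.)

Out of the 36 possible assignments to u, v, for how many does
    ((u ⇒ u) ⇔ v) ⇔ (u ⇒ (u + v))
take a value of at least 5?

value 5: 6 assignments (counts)
value 4: 6 assignments
value 3: 6 assignments
value 2: 6 assignments
value 1: 6 assignments
value 0: 6 assignments
So 6 of the 36 assignments meet the threshold.

6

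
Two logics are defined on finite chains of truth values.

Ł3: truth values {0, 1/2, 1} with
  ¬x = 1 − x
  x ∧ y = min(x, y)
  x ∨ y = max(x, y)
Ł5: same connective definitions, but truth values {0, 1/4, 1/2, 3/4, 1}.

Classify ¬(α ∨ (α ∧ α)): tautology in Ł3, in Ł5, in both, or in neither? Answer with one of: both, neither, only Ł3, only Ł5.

In Ł3: at α = 1/2 the value is 1/2 — not a tautology.
In Ł5: at α = 1/4 the value is 3/4 — not a tautology.

neither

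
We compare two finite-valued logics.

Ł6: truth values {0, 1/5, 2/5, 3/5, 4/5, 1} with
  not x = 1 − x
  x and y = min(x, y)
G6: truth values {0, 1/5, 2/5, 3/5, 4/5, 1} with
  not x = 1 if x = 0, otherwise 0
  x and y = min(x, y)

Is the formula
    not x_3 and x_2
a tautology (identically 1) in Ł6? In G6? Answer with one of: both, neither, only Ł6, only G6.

In Ł6: at x_2 = 0, x_3 = 0 the value is 0 — not a tautology.
In G6: at x_2 = 0, x_3 = 0 the value is 0 — not a tautology.

neither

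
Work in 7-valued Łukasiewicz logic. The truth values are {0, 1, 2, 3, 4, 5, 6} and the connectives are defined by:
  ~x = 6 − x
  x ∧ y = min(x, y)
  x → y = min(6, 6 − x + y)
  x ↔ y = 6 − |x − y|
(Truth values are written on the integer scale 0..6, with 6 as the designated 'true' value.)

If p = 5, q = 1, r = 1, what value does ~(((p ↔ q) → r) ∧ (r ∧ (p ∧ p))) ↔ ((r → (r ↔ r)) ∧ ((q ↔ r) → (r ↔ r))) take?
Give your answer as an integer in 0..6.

p ↔ q = 5 ↔ 1 = 2
(p ↔ q) → r = 2 → 1 = 5
p ∧ p = 5 ∧ 5 = 5
r ∧ (p ∧ p) = 1 ∧ 5 = 1
((p ↔ q) → r) ∧ (r ∧ (p ∧ p)) = 5 ∧ 1 = 1
~(((p ↔ q) → r) ∧ (r ∧ (p ∧ p))) = ~1 = 5
r ↔ r = 1 ↔ 1 = 6
r → (r ↔ r) = 1 → 6 = 6
q ↔ r = 1 ↔ 1 = 6
r ↔ r = 1 ↔ 1 = 6
(q ↔ r) → (r ↔ r) = 6 → 6 = 6
(r → (r ↔ r)) ∧ ((q ↔ r) → (r ↔ r)) = 6 ∧ 6 = 6
~(((p ↔ q) → r) ∧ (r ∧ (p ∧ p))) ↔ ((r → (r ↔ r)) ∧ ((q ↔ r) → (r ↔ r))) = 5 ↔ 6 = 5

5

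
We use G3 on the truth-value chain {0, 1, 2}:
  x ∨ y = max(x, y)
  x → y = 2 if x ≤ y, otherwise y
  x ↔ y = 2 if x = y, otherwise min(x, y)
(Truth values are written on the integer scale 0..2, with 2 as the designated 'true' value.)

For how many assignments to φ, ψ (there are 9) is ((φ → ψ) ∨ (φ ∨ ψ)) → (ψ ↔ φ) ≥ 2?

φ = 0, ψ = 0 ↦ 2  ≥
φ = 0, ψ = 1 ↦ 0  <
φ = 0, ψ = 2 ↦ 0  <
φ = 1, ψ = 0 ↦ 0  <
φ = 1, ψ = 1 ↦ 2  ≥
φ = 1, ψ = 2 ↦ 1  <
φ = 2, ψ = 0 ↦ 0  <
φ = 2, ψ = 1 ↦ 1  <
φ = 2, ψ = 2 ↦ 2  ≥
So 3 of the 9 assignments meet the threshold.

3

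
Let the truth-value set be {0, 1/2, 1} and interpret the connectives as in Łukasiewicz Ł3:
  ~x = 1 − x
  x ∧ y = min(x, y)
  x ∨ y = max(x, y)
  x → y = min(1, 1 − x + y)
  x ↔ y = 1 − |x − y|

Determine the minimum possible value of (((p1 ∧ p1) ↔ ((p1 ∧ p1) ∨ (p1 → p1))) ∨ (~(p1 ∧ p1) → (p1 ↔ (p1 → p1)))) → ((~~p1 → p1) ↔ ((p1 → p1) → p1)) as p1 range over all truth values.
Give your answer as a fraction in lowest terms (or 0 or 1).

Take p1 = 1/2:
p1 ∧ p1 = 1/2 ∧ 1/2 = 1/2
p1 ∧ p1 = 1/2 ∧ 1/2 = 1/2
p1 → p1 = 1/2 → 1/2 = 1
(p1 ∧ p1) ∨ (p1 → p1) = 1/2 ∨ 1 = 1
(p1 ∧ p1) ↔ ((p1 ∧ p1) ∨ (p1 → p1)) = 1/2 ↔ 1 = 1/2
p1 ∧ p1 = 1/2 ∧ 1/2 = 1/2
~(p1 ∧ p1) = ~1/2 = 1/2
p1 → p1 = 1/2 → 1/2 = 1
p1 ↔ (p1 → p1) = 1/2 ↔ 1 = 1/2
~(p1 ∧ p1) → (p1 ↔ (p1 → p1)) = 1/2 → 1/2 = 1
((p1 ∧ p1) ↔ ((p1 ∧ p1) ∨ (p1 → p1))) ∨ (~(p1 ∧ p1) → (p1 ↔ (p1 → p1))) = 1/2 ∨ 1 = 1
~p1 = ~1/2 = 1/2
~~p1 = ~1/2 = 1/2
~~p1 → p1 = 1/2 → 1/2 = 1
p1 → p1 = 1/2 → 1/2 = 1
(p1 → p1) → p1 = 1 → 1/2 = 1/2
(~~p1 → p1) ↔ ((p1 → p1) → p1) = 1 ↔ 1/2 = 1/2
(((p1 ∧ p1) ↔ ((p1 ∧ p1) ∨ (p1 → p1))) ∨ (~(p1 ∧ p1) → (p1 ↔ (p1 → p1)))) → ((~~p1 → p1) ↔ ((p1 → p1) → p1)) = 1 → 1/2 = 1/2
No assignment yields a value below 1/2, so this is the minimum.

1/2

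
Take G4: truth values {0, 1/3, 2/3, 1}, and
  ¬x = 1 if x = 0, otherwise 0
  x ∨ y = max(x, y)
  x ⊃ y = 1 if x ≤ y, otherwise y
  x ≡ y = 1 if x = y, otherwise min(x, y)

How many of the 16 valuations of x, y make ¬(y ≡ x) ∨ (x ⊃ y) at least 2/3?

x = 0, y = 0 ↦ 1  ≥
x = 0, y = 1/3 ↦ 1  ≥
x = 0, y = 2/3 ↦ 1  ≥
x = 0, y = 1 ↦ 1  ≥
x = 1/3, y = 0 ↦ 1  ≥
x = 1/3, y = 1/3 ↦ 1  ≥
x = 1/3, y = 2/3 ↦ 1  ≥
x = 1/3, y = 1 ↦ 1  ≥
x = 2/3, y = 0 ↦ 1  ≥
x = 2/3, y = 1/3 ↦ 1/3  <
x = 2/3, y = 2/3 ↦ 1  ≥
x = 2/3, y = 1 ↦ 1  ≥
x = 1, y = 0 ↦ 1  ≥
x = 1, y = 1/3 ↦ 1/3  <
x = 1, y = 2/3 ↦ 2/3  ≥
x = 1, y = 1 ↦ 1  ≥
So 14 of the 16 assignments meet the threshold.

14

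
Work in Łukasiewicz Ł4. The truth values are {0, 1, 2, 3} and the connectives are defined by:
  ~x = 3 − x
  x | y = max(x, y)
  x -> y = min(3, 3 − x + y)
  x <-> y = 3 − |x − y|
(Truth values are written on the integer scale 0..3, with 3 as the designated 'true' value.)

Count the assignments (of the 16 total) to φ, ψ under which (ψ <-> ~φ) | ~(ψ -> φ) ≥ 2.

φ = 0, ψ = 0 ↦ 0  <
φ = 0, ψ = 1 ↦ 1  <
φ = 0, ψ = 2 ↦ 2  ≥
φ = 0, ψ = 3 ↦ 3  ≥
φ = 1, ψ = 0 ↦ 1  <
φ = 1, ψ = 1 ↦ 2  ≥
φ = 1, ψ = 2 ↦ 3  ≥
φ = 1, ψ = 3 ↦ 2  ≥
φ = 2, ψ = 0 ↦ 2  ≥
φ = 2, ψ = 1 ↦ 3  ≥
φ = 2, ψ = 2 ↦ 2  ≥
φ = 2, ψ = 3 ↦ 1  <
φ = 3, ψ = 0 ↦ 3  ≥
φ = 3, ψ = 1 ↦ 2  ≥
φ = 3, ψ = 2 ↦ 1  <
φ = 3, ψ = 3 ↦ 0  <
So 10 of the 16 assignments meet the threshold.

10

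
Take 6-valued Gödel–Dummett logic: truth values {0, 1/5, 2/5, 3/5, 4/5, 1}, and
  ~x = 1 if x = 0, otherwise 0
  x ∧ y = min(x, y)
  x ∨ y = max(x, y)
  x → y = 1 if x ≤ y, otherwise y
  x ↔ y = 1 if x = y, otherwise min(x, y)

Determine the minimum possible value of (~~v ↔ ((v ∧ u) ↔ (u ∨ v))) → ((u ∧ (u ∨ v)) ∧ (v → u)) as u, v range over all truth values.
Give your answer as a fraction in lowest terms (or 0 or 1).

1/5

Take u = 1/5, v = 0:
~v = ~0 = 1
~~v = ~1 = 0
v ∧ u = 0 ∧ 1/5 = 0
u ∨ v = 1/5 ∨ 0 = 1/5
(v ∧ u) ↔ (u ∨ v) = 0 ↔ 1/5 = 0
~~v ↔ ((v ∧ u) ↔ (u ∨ v)) = 0 ↔ 0 = 1
u ∨ v = 1/5 ∨ 0 = 1/5
u ∧ (u ∨ v) = 1/5 ∧ 1/5 = 1/5
v → u = 0 → 1/5 = 1
(u ∧ (u ∨ v)) ∧ (v → u) = 1/5 ∧ 1 = 1/5
(~~v ↔ ((v ∧ u) ↔ (u ∨ v))) → ((u ∧ (u ∨ v)) ∧ (v → u)) = 1 → 1/5 = 1/5
No assignment yields a value below 1/5, so this is the minimum.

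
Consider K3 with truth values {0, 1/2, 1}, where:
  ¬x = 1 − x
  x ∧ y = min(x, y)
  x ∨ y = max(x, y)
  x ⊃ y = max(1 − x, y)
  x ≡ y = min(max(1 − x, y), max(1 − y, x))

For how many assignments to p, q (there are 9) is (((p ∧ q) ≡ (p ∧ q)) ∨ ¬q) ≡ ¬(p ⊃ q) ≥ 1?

1

p = 0, q = 0 ↦ 0  <
p = 0, q = 1/2 ↦ 0  <
p = 0, q = 1 ↦ 0  <
p = 1/2, q = 0 ↦ 1/2  <
p = 1/2, q = 1/2 ↦ 1/2  <
p = 1/2, q = 1 ↦ 1/2  <
p = 1, q = 0 ↦ 1  ≥
p = 1, q = 1/2 ↦ 1/2  <
p = 1, q = 1 ↦ 0  <
So 1 of the 9 assignments meets the threshold.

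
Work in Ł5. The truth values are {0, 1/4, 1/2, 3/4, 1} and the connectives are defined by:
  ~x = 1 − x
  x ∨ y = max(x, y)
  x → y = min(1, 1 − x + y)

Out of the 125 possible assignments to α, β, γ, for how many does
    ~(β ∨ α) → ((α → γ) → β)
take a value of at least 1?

value 1: 96 assignments (counts)
value 3/4: 7 assignments
value 1/2: 13 assignments
value 1/4: 4 assignments
value 0: 5 assignments
So 96 of the 125 assignments meet the threshold.

96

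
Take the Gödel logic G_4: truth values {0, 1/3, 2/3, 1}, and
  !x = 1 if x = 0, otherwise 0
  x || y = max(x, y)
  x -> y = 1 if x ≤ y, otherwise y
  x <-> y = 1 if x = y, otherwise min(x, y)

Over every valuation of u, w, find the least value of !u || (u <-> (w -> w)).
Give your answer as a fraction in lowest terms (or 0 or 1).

1/3

Take u = 1/3, w = 0:
!u = !1/3 = 0
w -> w = 0 -> 0 = 1
u <-> (w -> w) = 1/3 <-> 1 = 1/3
!u || (u <-> (w -> w)) = 0 || 1/3 = 1/3
No assignment yields a value below 1/3, so this is the minimum.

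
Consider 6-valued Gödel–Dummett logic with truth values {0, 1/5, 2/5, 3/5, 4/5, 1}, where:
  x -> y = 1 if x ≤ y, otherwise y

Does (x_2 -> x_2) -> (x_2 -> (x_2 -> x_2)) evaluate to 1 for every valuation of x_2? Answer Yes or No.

Yes

x_2 = 0 ↦ 1
x_2 = 1/5 ↦ 1
x_2 = 2/5 ↦ 1
x_2 = 3/5 ↦ 1
x_2 = 4/5 ↦ 1
x_2 = 1 ↦ 1
Every assignment gives a value ≥ 1.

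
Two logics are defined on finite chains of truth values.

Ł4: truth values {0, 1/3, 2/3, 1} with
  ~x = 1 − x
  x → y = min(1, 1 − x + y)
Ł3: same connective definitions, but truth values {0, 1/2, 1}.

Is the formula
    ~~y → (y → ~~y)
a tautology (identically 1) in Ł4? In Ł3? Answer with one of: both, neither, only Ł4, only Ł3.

In Ł4: every assignment gives 1 — tautology.
In Ł3: every assignment gives 1 — tautology.

both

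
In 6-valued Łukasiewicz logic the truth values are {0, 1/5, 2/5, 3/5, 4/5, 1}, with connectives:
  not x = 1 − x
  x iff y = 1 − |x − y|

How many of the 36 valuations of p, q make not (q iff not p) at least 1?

value 1: 2 assignments (counts)
value 4/5: 4 assignments
value 3/5: 6 assignments
value 2/5: 8 assignments
value 1/5: 10 assignments
value 0: 6 assignments
So 2 of the 36 assignments meet the threshold.

2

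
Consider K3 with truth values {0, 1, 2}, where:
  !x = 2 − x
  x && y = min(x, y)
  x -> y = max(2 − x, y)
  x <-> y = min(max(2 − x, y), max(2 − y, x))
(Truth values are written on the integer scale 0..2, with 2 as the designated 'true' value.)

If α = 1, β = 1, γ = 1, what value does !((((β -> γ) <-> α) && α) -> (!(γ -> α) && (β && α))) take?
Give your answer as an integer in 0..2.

1

β -> γ = 1 -> 1 = 1
(β -> γ) <-> α = 1 <-> 1 = 1
((β -> γ) <-> α) && α = 1 && 1 = 1
γ -> α = 1 -> 1 = 1
!(γ -> α) = !1 = 1
β && α = 1 && 1 = 1
!(γ -> α) && (β && α) = 1 && 1 = 1
(((β -> γ) <-> α) && α) -> (!(γ -> α) && (β && α)) = 1 -> 1 = 1
!((((β -> γ) <-> α) && α) -> (!(γ -> α) && (β && α))) = !1 = 1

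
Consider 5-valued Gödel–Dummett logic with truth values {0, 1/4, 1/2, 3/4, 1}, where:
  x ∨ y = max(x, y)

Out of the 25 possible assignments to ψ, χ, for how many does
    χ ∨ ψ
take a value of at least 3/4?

16

value 1: 9 assignments (counts)
value 3/4: 7 assignments (counts)
value 1/2: 5 assignments
value 1/4: 3 assignments
value 0: 1 assignment
So 16 of the 25 assignments meet the threshold.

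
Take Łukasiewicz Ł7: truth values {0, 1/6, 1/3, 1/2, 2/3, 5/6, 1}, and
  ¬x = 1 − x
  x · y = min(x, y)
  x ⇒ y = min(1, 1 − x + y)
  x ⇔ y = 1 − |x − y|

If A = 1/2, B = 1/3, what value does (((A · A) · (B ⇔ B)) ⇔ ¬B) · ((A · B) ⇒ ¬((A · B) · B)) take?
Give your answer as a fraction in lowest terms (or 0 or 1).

A · A = 1/2 · 1/2 = 1/2
B ⇔ B = 1/3 ⇔ 1/3 = 1
(A · A) · (B ⇔ B) = 1/2 · 1 = 1/2
¬B = ¬1/3 = 2/3
((A · A) · (B ⇔ B)) ⇔ ¬B = 1/2 ⇔ 2/3 = 5/6
A · B = 1/2 · 1/3 = 1/3
A · B = 1/2 · 1/3 = 1/3
(A · B) · B = 1/3 · 1/3 = 1/3
¬((A · B) · B) = ¬1/3 = 2/3
(A · B) ⇒ ¬((A · B) · B) = 1/3 ⇒ 2/3 = 1
(((A · A) · (B ⇔ B)) ⇔ ¬B) · ((A · B) ⇒ ¬((A · B) · B)) = 5/6 · 1 = 5/6

5/6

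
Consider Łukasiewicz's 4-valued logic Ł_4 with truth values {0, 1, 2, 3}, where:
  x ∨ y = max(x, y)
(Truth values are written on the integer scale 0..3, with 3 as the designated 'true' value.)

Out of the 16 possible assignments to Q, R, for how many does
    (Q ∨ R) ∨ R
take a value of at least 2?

12

Q = 0, R = 0 ↦ 0  <
Q = 0, R = 1 ↦ 1  <
Q = 0, R = 2 ↦ 2  ≥
Q = 0, R = 3 ↦ 3  ≥
Q = 1, R = 0 ↦ 1  <
Q = 1, R = 1 ↦ 1  <
Q = 1, R = 2 ↦ 2  ≥
Q = 1, R = 3 ↦ 3  ≥
Q = 2, R = 0 ↦ 2  ≥
Q = 2, R = 1 ↦ 2  ≥
Q = 2, R = 2 ↦ 2  ≥
Q = 2, R = 3 ↦ 3  ≥
Q = 3, R = 0 ↦ 3  ≥
Q = 3, R = 1 ↦ 3  ≥
Q = 3, R = 2 ↦ 3  ≥
Q = 3, R = 3 ↦ 3  ≥
So 12 of the 16 assignments meet the threshold.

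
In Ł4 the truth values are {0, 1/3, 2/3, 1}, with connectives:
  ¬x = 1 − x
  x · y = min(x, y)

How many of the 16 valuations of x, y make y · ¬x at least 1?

x = 0, y = 0 ↦ 0  <
x = 0, y = 1/3 ↦ 1/3  <
x = 0, y = 2/3 ↦ 2/3  <
x = 0, y = 1 ↦ 1  ≥
x = 1/3, y = 0 ↦ 0  <
x = 1/3, y = 1/3 ↦ 1/3  <
x = 1/3, y = 2/3 ↦ 2/3  <
x = 1/3, y = 1 ↦ 2/3  <
x = 2/3, y = 0 ↦ 0  <
x = 2/3, y = 1/3 ↦ 1/3  <
x = 2/3, y = 2/3 ↦ 1/3  <
x = 2/3, y = 1 ↦ 1/3  <
x = 1, y = 0 ↦ 0  <
x = 1, y = 1/3 ↦ 0  <
x = 1, y = 2/3 ↦ 0  <
x = 1, y = 1 ↦ 0  <
So 1 of the 16 assignments meets the threshold.

1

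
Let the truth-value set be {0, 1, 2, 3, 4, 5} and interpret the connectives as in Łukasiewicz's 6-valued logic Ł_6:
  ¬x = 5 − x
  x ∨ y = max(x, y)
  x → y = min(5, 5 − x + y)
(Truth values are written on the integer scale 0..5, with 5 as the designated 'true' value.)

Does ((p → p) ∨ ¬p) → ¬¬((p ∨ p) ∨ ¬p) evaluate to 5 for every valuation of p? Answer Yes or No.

Counterexample: take p = 1.
p → p = 1 → 1 = 5
¬p = ¬1 = 4
(p → p) ∨ ¬p = 5 ∨ 4 = 5
p ∨ p = 1 ∨ 1 = 1
¬p = ¬1 = 4
(p ∨ p) ∨ ¬p = 1 ∨ 4 = 4
¬((p ∨ p) ∨ ¬p) = ¬4 = 1
¬¬((p ∨ p) ∨ ¬p) = ¬1 = 4
((p → p) ∨ ¬p) → ¬¬((p ∨ p) ∨ ¬p) = 5 → 4 = 4
This gives 4 ≠ 5.

No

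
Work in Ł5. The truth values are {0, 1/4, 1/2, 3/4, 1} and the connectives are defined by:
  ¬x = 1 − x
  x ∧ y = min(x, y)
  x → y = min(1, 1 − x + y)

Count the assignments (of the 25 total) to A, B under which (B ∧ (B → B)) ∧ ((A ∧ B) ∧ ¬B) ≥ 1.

0

value 1/2: 3 assignments
value 1/4: 9 assignments
value 0: 13 assignments
So 0 of the 25 assignments meet the threshold.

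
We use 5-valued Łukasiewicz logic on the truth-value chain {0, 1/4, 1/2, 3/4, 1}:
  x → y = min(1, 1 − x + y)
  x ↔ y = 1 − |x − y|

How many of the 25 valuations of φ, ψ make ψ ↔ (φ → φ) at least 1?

value 1: 5 assignments (counts)
value 3/4: 5 assignments
value 1/2: 5 assignments
value 1/4: 5 assignments
value 0: 5 assignments
So 5 of the 25 assignments meet the threshold.

5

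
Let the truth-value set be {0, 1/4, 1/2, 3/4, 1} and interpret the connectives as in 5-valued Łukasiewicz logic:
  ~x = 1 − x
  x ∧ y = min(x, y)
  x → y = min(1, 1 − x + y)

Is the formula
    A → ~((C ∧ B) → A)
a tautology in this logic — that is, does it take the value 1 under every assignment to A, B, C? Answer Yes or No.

No

Counterexample: take A = 1/4, B = 0, C = 0.
C ∧ B = 0 ∧ 0 = 0
(C ∧ B) → A = 0 → 1/4 = 1
~((C ∧ B) → A) = ~1 = 0
A → ~((C ∧ B) → A) = 1/4 → 0 = 3/4
This gives 3/4 ≠ 1.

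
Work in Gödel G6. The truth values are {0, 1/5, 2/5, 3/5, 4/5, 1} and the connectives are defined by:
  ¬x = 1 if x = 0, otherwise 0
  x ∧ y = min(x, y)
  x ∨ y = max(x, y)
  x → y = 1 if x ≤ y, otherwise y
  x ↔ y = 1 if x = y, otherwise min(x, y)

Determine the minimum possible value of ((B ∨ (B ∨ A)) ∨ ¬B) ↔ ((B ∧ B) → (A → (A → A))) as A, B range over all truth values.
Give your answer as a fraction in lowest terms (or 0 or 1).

1/5

Take A = 0, B = 1/5:
B ∨ A = 1/5 ∨ 0 = 1/5
B ∨ (B ∨ A) = 1/5 ∨ 1/5 = 1/5
¬B = ¬1/5 = 0
(B ∨ (B ∨ A)) ∨ ¬B = 1/5 ∨ 0 = 1/5
B ∧ B = 1/5 ∧ 1/5 = 1/5
A → A = 0 → 0 = 1
A → (A → A) = 0 → 1 = 1
(B ∧ B) → (A → (A → A)) = 1/5 → 1 = 1
((B ∨ (B ∨ A)) ∨ ¬B) ↔ ((B ∧ B) → (A → (A → A))) = 1/5 ↔ 1 = 1/5
No assignment yields a value below 1/5, so this is the minimum.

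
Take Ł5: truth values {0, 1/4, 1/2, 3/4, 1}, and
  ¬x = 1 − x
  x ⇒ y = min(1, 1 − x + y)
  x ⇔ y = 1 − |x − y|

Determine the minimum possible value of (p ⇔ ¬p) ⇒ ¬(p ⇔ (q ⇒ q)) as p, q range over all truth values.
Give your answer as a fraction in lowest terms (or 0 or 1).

1/2

Take p = 1/2, q = 0:
¬p = ¬1/2 = 1/2
p ⇔ ¬p = 1/2 ⇔ 1/2 = 1
q ⇒ q = 0 ⇒ 0 = 1
p ⇔ (q ⇒ q) = 1/2 ⇔ 1 = 1/2
¬(p ⇔ (q ⇒ q)) = ¬1/2 = 1/2
(p ⇔ ¬p) ⇒ ¬(p ⇔ (q ⇒ q)) = 1 ⇒ 1/2 = 1/2
No assignment yields a value below 1/2, so this is the minimum.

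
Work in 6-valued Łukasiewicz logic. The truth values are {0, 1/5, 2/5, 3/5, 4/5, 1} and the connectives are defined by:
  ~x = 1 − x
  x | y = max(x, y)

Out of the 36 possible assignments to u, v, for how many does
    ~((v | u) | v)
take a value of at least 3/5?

value 1: 1 assignment (counts)
value 4/5: 3 assignments (counts)
value 3/5: 5 assignments (counts)
value 2/5: 7 assignments
value 1/5: 9 assignments
value 0: 11 assignments
So 9 of the 36 assignments meet the threshold.

9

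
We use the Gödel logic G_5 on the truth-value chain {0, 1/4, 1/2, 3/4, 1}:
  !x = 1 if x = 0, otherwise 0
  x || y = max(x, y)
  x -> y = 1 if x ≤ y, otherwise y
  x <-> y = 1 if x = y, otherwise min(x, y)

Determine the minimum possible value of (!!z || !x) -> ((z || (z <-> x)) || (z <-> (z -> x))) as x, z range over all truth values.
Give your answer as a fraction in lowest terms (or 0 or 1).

1/4

Take x = 0, z = 1/4:
!z = !1/4 = 0
!!z = !0 = 1
!x = !0 = 1
!!z || !x = 1 || 1 = 1
z <-> x = 1/4 <-> 0 = 0
z || (z <-> x) = 1/4 || 0 = 1/4
z -> x = 1/4 -> 0 = 0
z <-> (z -> x) = 1/4 <-> 0 = 0
(z || (z <-> x)) || (z <-> (z -> x)) = 1/4 || 0 = 1/4
(!!z || !x) -> ((z || (z <-> x)) || (z <-> (z -> x))) = 1 -> 1/4 = 1/4
No assignment yields a value below 1/4, so this is the minimum.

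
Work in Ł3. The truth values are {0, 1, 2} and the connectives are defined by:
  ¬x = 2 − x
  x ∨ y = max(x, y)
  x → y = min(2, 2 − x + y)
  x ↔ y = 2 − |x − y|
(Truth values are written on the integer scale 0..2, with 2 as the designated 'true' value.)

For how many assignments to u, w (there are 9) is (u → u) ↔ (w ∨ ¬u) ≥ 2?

5

u = 0, w = 0 ↦ 2  ≥
u = 0, w = 1 ↦ 2  ≥
u = 0, w = 2 ↦ 2  ≥
u = 1, w = 0 ↦ 1  <
u = 1, w = 1 ↦ 1  <
u = 1, w = 2 ↦ 2  ≥
u = 2, w = 0 ↦ 0  <
u = 2, w = 1 ↦ 1  <
u = 2, w = 2 ↦ 2  ≥
So 5 of the 9 assignments meet the threshold.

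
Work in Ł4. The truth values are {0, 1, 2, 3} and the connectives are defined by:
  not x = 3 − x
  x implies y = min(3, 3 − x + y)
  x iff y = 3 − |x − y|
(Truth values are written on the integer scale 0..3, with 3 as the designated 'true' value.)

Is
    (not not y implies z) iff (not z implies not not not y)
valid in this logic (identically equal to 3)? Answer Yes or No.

Yes

y = 0, z = 0 ↦ 3
y = 0, z = 1 ↦ 3
y = 0, z = 2 ↦ 3
y = 0, z = 3 ↦ 3
y = 1, z = 0 ↦ 3
y = 1, z = 1 ↦ 3
y = 1, z = 2 ↦ 3
y = 1, z = 3 ↦ 3
y = 2, z = 0 ↦ 3
y = 2, z = 1 ↦ 3
y = 2, z = 2 ↦ 3
y = 2, z = 3 ↦ 3
y = 3, z = 0 ↦ 3
y = 3, z = 1 ↦ 3
y = 3, z = 2 ↦ 3
y = 3, z = 3 ↦ 3
Every assignment gives a value ≥ 3.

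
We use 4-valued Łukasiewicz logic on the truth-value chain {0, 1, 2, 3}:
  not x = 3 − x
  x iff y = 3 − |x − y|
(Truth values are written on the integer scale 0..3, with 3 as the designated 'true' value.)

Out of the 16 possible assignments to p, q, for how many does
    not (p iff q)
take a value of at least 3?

2

p = 0, q = 0 ↦ 0  <
p = 0, q = 1 ↦ 1  <
p = 0, q = 2 ↦ 2  <
p = 0, q = 3 ↦ 3  ≥
p = 1, q = 0 ↦ 1  <
p = 1, q = 1 ↦ 0  <
p = 1, q = 2 ↦ 1  <
p = 1, q = 3 ↦ 2  <
p = 2, q = 0 ↦ 2  <
p = 2, q = 1 ↦ 1  <
p = 2, q = 2 ↦ 0  <
p = 2, q = 3 ↦ 1  <
p = 3, q = 0 ↦ 3  ≥
p = 3, q = 1 ↦ 2  <
p = 3, q = 2 ↦ 1  <
p = 3, q = 3 ↦ 0  <
So 2 of the 16 assignments meet the threshold.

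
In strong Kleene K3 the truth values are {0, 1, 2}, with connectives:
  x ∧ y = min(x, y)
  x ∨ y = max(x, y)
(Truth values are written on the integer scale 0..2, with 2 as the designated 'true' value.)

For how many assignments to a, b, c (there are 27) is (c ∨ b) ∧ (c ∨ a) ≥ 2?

value 2: 11 assignments (counts)
value 1: 11 assignments
value 0: 5 assignments
So 11 of the 27 assignments meet the threshold.

11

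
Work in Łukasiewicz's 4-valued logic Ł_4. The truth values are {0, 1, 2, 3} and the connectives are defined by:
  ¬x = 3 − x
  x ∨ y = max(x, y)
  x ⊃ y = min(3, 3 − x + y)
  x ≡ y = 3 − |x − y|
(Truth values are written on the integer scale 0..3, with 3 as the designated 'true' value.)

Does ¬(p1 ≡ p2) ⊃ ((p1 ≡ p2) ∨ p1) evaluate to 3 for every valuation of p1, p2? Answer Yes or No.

No

Counterexample: take p1 = 0, p2 = 2.
p1 ≡ p2 = 0 ≡ 2 = 1
¬(p1 ≡ p2) = ¬1 = 2
(p1 ≡ p2) ∨ p1 = 1 ∨ 0 = 1
¬(p1 ≡ p2) ⊃ ((p1 ≡ p2) ∨ p1) = 2 ⊃ 1 = 2
This gives 2 ≠ 3.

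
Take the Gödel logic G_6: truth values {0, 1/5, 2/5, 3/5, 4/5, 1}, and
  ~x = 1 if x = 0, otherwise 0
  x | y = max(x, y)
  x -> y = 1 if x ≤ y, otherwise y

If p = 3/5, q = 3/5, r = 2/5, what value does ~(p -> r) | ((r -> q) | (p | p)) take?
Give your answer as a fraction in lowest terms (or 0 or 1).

1

p -> r = 3/5 -> 2/5 = 2/5
~(p -> r) = ~2/5 = 0
r -> q = 2/5 -> 3/5 = 1
p | p = 3/5 | 3/5 = 3/5
(r -> q) | (p | p) = 1 | 3/5 = 1
~(p -> r) | ((r -> q) | (p | p)) = 0 | 1 = 1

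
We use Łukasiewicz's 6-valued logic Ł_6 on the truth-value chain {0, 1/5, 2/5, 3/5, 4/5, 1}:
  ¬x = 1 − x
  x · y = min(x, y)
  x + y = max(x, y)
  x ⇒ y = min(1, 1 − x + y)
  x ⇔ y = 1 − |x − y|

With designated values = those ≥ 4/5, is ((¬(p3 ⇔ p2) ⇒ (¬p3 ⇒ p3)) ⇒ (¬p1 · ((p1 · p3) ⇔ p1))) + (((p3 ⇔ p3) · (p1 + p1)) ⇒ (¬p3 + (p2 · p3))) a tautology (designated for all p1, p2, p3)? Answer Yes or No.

Counterexample: take p1 = 2/5, p2 = 0, p3 = 1.
p3 ⇔ p2 = 1 ⇔ 0 = 0
¬(p3 ⇔ p2) = ¬0 = 1
¬p3 = ¬1 = 0
¬p3 ⇒ p3 = 0 ⇒ 1 = 1
¬(p3 ⇔ p2) ⇒ (¬p3 ⇒ p3) = 1 ⇒ 1 = 1
¬p1 = ¬2/5 = 3/5
p1 · p3 = 2/5 · 1 = 2/5
(p1 · p3) ⇔ p1 = 2/5 ⇔ 2/5 = 1
¬p1 · ((p1 · p3) ⇔ p1) = 3/5 · 1 = 3/5
(¬(p3 ⇔ p2) ⇒ (¬p3 ⇒ p3)) ⇒ (¬p1 · ((p1 · p3) ⇔ p1)) = 1 ⇒ 3/5 = 3/5
p3 ⇔ p3 = 1 ⇔ 1 = 1
p1 + p1 = 2/5 + 2/5 = 2/5
(p3 ⇔ p3) · (p1 + p1) = 1 · 2/5 = 2/5
¬p3 = ¬1 = 0
p2 · p3 = 0 · 1 = 0
¬p3 + (p2 · p3) = 0 + 0 = 0
((p3 ⇔ p3) · (p1 + p1)) ⇒ (¬p3 + (p2 · p3)) = 2/5 ⇒ 0 = 3/5
((¬(p3 ⇔ p2) ⇒ (¬p3 ⇒ p3)) ⇒ (¬p1 · ((p1 · p3) ⇔ p1))) + (((p3 ⇔ p3) · (p1 + p1)) ⇒ (¬p3 + (p2 · p3))) = 3/5 + 3/5 = 3/5
This gives 3/5, which is below 4/5.

No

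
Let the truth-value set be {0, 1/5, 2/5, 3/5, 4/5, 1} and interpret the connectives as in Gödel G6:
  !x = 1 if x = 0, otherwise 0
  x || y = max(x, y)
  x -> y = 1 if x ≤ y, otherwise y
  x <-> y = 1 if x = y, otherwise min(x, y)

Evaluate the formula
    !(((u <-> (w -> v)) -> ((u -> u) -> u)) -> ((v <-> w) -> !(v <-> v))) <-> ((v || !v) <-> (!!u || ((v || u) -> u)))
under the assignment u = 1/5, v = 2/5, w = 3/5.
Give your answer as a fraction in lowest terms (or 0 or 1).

w -> v = 3/5 -> 2/5 = 2/5
u <-> (w -> v) = 1/5 <-> 2/5 = 1/5
u -> u = 1/5 -> 1/5 = 1
(u -> u) -> u = 1 -> 1/5 = 1/5
(u <-> (w -> v)) -> ((u -> u) -> u) = 1/5 -> 1/5 = 1
v <-> w = 2/5 <-> 3/5 = 2/5
v <-> v = 2/5 <-> 2/5 = 1
!(v <-> v) = !1 = 0
(v <-> w) -> !(v <-> v) = 2/5 -> 0 = 0
((u <-> (w -> v)) -> ((u -> u) -> u)) -> ((v <-> w) -> !(v <-> v)) = 1 -> 0 = 0
!(((u <-> (w -> v)) -> ((u -> u) -> u)) -> ((v <-> w) -> !(v <-> v))) = !0 = 1
!v = !2/5 = 0
v || !v = 2/5 || 0 = 2/5
!u = !1/5 = 0
!!u = !0 = 1
v || u = 2/5 || 1/5 = 2/5
(v || u) -> u = 2/5 -> 1/5 = 1/5
!!u || ((v || u) -> u) = 1 || 1/5 = 1
(v || !v) <-> (!!u || ((v || u) -> u)) = 2/5 <-> 1 = 2/5
!(((u <-> (w -> v)) -> ((u -> u) -> u)) -> ((v <-> w) -> !(v <-> v))) <-> ((v || !v) <-> (!!u || ((v || u) -> u))) = 1 <-> 2/5 = 2/5

2/5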